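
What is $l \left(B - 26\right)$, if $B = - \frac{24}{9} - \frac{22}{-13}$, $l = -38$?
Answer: $\frac{39976}{39} \approx 1025.0$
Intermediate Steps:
$B = - \frac{38}{39}$ ($B = \left(-24\right) \frac{1}{9} - - \frac{22}{13} = - \frac{8}{3} + \frac{22}{13} = - \frac{38}{39} \approx -0.97436$)
$l \left(B - 26\right) = - 38 \left(- \frac{38}{39} - 26\right) = \left(-38\right) \left(- \frac{1052}{39}\right) = \frac{39976}{39}$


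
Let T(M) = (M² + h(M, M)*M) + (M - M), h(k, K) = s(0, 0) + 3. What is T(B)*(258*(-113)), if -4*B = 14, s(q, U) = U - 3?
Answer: -714273/2 ≈ -3.5714e+5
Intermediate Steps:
s(q, U) = -3 + U
h(k, K) = 0 (h(k, K) = (-3 + 0) + 3 = -3 + 3 = 0)
B = -7/2 (B = -¼*14 = -7/2 ≈ -3.5000)
T(M) = M² (T(M) = (M² + 0*M) + (M - M) = (M² + 0) + 0 = M² + 0 = M²)
T(B)*(258*(-113)) = (-7/2)²*(258*(-113)) = (49/4)*(-29154) = -714273/2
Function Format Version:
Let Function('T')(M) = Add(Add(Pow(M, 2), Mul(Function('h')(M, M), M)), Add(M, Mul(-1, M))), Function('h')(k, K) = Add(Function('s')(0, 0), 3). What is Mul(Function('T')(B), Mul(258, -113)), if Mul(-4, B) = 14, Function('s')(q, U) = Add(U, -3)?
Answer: Rational(-714273, 2) ≈ -3.5714e+5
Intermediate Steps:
Function('s')(q, U) = Add(-3, U)
Function('h')(k, K) = 0 (Function('h')(k, K) = Add(Add(-3, 0), 3) = Add(-3, 3) = 0)
B = Rational(-7, 2) (B = Mul(Rational(-1, 4), 14) = Rational(-7, 2) ≈ -3.5000)
Function('T')(M) = Pow(M, 2) (Function('T')(M) = Add(Add(Pow(M, 2), Mul(0, M)), Add(M, Mul(-1, M))) = Add(Add(Pow(M, 2), 0), 0) = Add(Pow(M, 2), 0) = Pow(M, 2))
Mul(Function('T')(B), Mul(258, -113)) = Mul(Pow(Rational(-7, 2), 2), Mul(258, -113)) = Mul(Rational(49, 4), -29154) = Rational(-714273, 2)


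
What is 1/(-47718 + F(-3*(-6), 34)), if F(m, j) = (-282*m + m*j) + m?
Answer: -1/52164 ≈ -1.9170e-5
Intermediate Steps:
F(m, j) = -281*m + j*m (F(m, j) = (-282*m + j*m) + m = -281*m + j*m)
1/(-47718 + F(-3*(-6), 34)) = 1/(-47718 + (-3*(-6))*(-281 + 34)) = 1/(-47718 + 18*(-247)) = 1/(-47718 - 4446) = 1/(-52164) = -1/52164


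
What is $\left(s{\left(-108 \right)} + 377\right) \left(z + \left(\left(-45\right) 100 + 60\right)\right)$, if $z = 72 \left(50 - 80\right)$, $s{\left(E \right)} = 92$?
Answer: $-3095400$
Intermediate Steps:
$z = -2160$ ($z = 72 \left(-30\right) = -2160$)
$\left(s{\left(-108 \right)} + 377\right) \left(z + \left(\left(-45\right) 100 + 60\right)\right) = \left(92 + 377\right) \left(-2160 + \left(\left(-45\right) 100 + 60\right)\right) = 469 \left(-2160 + \left(-4500 + 60\right)\right) = 469 \left(-2160 - 4440\right) = 469 \left(-6600\right) = -3095400$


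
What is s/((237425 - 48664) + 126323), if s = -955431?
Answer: -318477/105028 ≈ -3.0323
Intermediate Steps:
s/((237425 - 48664) + 126323) = -955431/((237425 - 48664) + 126323) = -955431/(188761 + 126323) = -955431/315084 = -955431*1/315084 = -318477/105028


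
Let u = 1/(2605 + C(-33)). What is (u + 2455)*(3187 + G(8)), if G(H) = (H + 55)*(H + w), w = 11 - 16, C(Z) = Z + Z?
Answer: 21043438496/2539 ≈ 8.2881e+6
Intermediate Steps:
C(Z) = 2*Z
w = -5
u = 1/2539 (u = 1/(2605 + 2*(-33)) = 1/(2605 - 66) = 1/2539 ≈ 0.00039386)
G(H) = (-5 + H)*(55 + H) (G(H) = (H + 55)*(H - 5) = (55 + H)*(-5 + H) = (-5 + H)*(55 + H))
(u + 2455)*(3187 + G(8)) = (1/2539 + 2455)*(3187 + (-275 + 8² + 50*8)) = 6233246*(3187 + (-275 + 64 + 400))/2539 = 6233246*(3187 + 189)/2539 = (6233246/2539)*3376 = 21043438496/2539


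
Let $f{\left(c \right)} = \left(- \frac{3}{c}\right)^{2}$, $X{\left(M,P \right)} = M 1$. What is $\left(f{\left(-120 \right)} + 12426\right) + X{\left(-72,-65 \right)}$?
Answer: $\frac{19766401}{1600} \approx 12354.0$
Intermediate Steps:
$X{\left(M,P \right)} = M$
$f{\left(c \right)} = \frac{9}{c^{2}}$
$\left(f{\left(-120 \right)} + 12426\right) + X{\left(-72,-65 \right)} = \left(\frac{9}{14400} + 12426\right) - 72 = \left(9 \cdot \frac{1}{14400} + 12426\right) - 72 = \left(\frac{1}{1600} + 12426\right) - 72 = \frac{19881601}{1600} - 72 = \frac{19766401}{1600}$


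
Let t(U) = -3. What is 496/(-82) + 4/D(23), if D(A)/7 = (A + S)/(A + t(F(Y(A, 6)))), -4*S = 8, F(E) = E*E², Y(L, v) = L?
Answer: -33176/6027 ≈ -5.5046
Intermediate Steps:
F(E) = E³
S = -2 (S = -¼*8 = -2)
D(A) = 7*(-2 + A)/(-3 + A) (D(A) = 7*((A - 2)/(A - 3)) = 7*((-2 + A)/(-3 + A)) = 7*(-2 + A)/(-3 + A))
496/(-82) + 4/D(23) = 496/(-82) + 4/((7*(-2 + 23)/(-3 + 23))) = 496*(-1/82) + 4/((7*21/20)) = -248/41 + 4/((7*(1/20)*21)) = -248/41 + 4/(147/20) = -248/41 + 4*(20/147) = -248/41 + 80/147 = -33176/6027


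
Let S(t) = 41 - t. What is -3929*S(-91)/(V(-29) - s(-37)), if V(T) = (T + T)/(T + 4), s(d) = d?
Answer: -12965700/983 ≈ -13190.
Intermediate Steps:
V(T) = 2*T/(4 + T) (V(T) = (2*T)/(4 + T) = 2*T/(4 + T))
-3929*S(-91)/(V(-29) - s(-37)) = -3929*(41 - 1*(-91))/(2*(-29)/(4 - 29) - 1*(-37)) = -3929*(41 + 91)/(2*(-29)/(-25) + 37) = -3929*132/(2*(-29)*(-1/25) + 37) = -3929*132/(58/25 + 37) = -3929/((983/25)*(1/132)) = -3929/983/3300 = -3929*3300/983 = -12965700/983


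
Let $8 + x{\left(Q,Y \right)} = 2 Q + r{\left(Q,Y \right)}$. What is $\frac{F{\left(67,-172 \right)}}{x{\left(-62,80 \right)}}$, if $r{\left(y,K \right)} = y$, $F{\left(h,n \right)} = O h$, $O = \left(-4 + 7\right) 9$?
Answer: $- \frac{1809}{194} \approx -9.3247$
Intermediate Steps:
$O = 27$ ($O = 3 \cdot 9 = 27$)
$F{\left(h,n \right)} = 27 h$
$x{\left(Q,Y \right)} = -8 + 3 Q$ ($x{\left(Q,Y \right)} = -8 + \left(2 Q + Q\right) = -8 + 3 Q$)
$\frac{F{\left(67,-172 \right)}}{x{\left(-62,80 \right)}} = \frac{27 \cdot 67}{-8 + 3 \left(-62\right)} = \frac{1809}{-8 - 186} = \frac{1809}{-194} = 1809 \left(- \frac{1}{194}\right) = - \frac{1809}{194}$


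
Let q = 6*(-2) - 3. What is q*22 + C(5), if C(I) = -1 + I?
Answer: -326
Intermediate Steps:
q = -15 (q = -12 - 3 = -15)
q*22 + C(5) = -15*22 + (-1 + 5) = -330 + 4 = -326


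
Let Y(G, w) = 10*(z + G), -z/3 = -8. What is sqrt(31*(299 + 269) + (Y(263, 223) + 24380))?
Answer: sqrt(44858) ≈ 211.80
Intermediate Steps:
z = 24 (z = -3*(-8) = 24)
Y(G, w) = 240 + 10*G (Y(G, w) = 10*(24 + G) = 240 + 10*G)
sqrt(31*(299 + 269) + (Y(263, 223) + 24380)) = sqrt(31*(299 + 269) + ((240 + 10*263) + 24380)) = sqrt(31*568 + ((240 + 2630) + 24380)) = sqrt(17608 + (2870 + 24380)) = sqrt(17608 + 27250) = sqrt(44858)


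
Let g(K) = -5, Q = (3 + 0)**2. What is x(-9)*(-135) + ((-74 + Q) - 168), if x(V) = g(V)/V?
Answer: -308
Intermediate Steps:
Q = 9 (Q = 3**2 = 9)
x(V) = -5/V
x(-9)*(-135) + ((-74 + Q) - 168) = -5/(-9)*(-135) + ((-74 + 9) - 168) = -5*(-1/9)*(-135) + (-65 - 168) = (5/9)*(-135) - 233 = -75 - 233 = -308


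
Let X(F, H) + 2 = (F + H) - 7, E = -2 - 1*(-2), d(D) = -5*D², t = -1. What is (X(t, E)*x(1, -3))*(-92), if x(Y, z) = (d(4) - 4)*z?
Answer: 231840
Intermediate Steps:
E = 0 (E = -2 + 2 = 0)
x(Y, z) = -84*z (x(Y, z) = (-5*4² - 4)*z = (-5*16 - 4)*z = (-80 - 4)*z = -84*z)
X(F, H) = -9 + F + H (X(F, H) = -2 + ((F + H) - 7) = -2 + (-7 + F + H) = -9 + F + H)
(X(t, E)*x(1, -3))*(-92) = ((-9 - 1 + 0)*(-84*(-3)))*(-92) = -10*252*(-92) = -2520*(-92) = 231840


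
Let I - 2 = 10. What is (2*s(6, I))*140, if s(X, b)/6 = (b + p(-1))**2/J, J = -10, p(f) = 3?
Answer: -37800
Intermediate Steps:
I = 12 (I = 2 + 10 = 12)
s(X, b) = -3*(3 + b)**2/5 (s(X, b) = 6*((b + 3)**2/(-10)) = 6*((3 + b)**2*(-1/10)) = 6*(-(3 + b)**2/10) = -3*(3 + b)**2/5)
(2*s(6, I))*140 = (2*(-3*(3 + 12)**2/5))*140 = (2*(-3/5*15**2))*140 = (2*(-3/5*225))*140 = (2*(-135))*140 = -270*140 = -37800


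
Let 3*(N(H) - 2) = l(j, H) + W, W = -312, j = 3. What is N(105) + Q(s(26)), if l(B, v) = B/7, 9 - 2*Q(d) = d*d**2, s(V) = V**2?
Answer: -2162411795/14 ≈ -1.5446e+8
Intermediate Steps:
Q(d) = 9/2 - d**3/2 (Q(d) = 9/2 - d*d**2/2 = 9/2 - d**3/2)
l(B, v) = B/7 (l(B, v) = B*(1/7) = B/7)
N(H) = -713/7 (N(H) = 2 + ((1/7)*3 - 312)/3 = 2 + (3/7 - 312)/3 = 2 + (1/3)*(-2181/7) = 2 - 727/7 = -713/7)
N(105) + Q(s(26)) = -713/7 + (9/2 - (26**2)**3/2) = -713/7 + (9/2 - 1/2*676**3) = -713/7 + (9/2 - 1/2*308915776) = -713/7 + (9/2 - 154457888) = -713/7 - 308915767/2 = -2162411795/14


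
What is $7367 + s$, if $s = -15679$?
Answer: $-8312$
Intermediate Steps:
$7367 + s = 7367 - 15679 = -8312$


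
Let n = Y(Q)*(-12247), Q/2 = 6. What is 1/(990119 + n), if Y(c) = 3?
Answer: 1/953378 ≈ 1.0489e-6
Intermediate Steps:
Q = 12 (Q = 2*6 = 12)
n = -36741 (n = 3*(-12247) = -36741)
1/(990119 + n) = 1/(990119 - 36741) = 1/953378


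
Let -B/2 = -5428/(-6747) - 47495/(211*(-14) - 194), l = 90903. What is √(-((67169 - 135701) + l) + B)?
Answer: I*√2526578886518216166/10619778 ≈ 149.68*I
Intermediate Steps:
B = -337536109/10619778 (B = -2*(-5428/(-6747) - 47495/(211*(-14) - 194)) = -2*(-5428*(-1/6747) - 47495/(-2954 - 194)) = -2*(5428/6747 - 47495/(-3148)) = -2*(5428/6747 - 47495*(-1/3148)) = -2*(5428/6747 + 47495/3148) = -2*337536109/21239556 = -337536109/10619778 ≈ -31.784)
√(-((67169 - 135701) + l) + B) = √(-((67169 - 135701) + 90903) - 337536109/10619778) = √(-(-68532 + 90903) - 337536109/10619778) = √(-1*22371 - 337536109/10619778) = √(-22371 - 337536109/10619778) = √(-237912589747/10619778) = I*√2526578886518216166/10619778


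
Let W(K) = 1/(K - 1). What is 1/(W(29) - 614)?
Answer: -28/17191 ≈ -0.0016288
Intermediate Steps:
W(K) = 1/(-1 + K)
1/(W(29) - 614) = 1/(1/(-1 + 29) - 614) = 1/(1/28 - 614) = 1/(-17191/28) = -28/17191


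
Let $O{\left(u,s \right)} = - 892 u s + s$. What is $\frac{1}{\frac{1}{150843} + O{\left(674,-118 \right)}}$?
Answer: $\frac{150843}{10701168365119} \approx 1.4096 \cdot 10^{-8}$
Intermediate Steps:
$O{\left(u,s \right)} = s - 892 s u$ ($O{\left(u,s \right)} = - 892 s u + s = s - 892 s u$)
$\frac{1}{\frac{1}{150843} + O{\left(674,-118 \right)}} = \frac{1}{\frac{1}{150843} - 118 \left(1 - 601208\right)} = \frac{1}{\frac{1}{150843} - -70942426} = \frac{1}{\frac{1}{150843} + 70942426} = \frac{1}{\frac{10701168365119}{150843}} = \frac{150843}{10701168365119}$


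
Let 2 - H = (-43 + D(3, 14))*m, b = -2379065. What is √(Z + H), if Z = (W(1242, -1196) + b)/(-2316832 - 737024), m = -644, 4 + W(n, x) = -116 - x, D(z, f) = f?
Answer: I*√1209355159591670/254488 ≈ 136.65*I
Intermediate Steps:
W(n, x) = -120 - x (W(n, x) = -4 + (-116 - x) = -120 - x)
Z = 792663/1017952 (Z = ((-120 - 1*(-1196)) - 2379065)/(-2316832 - 737024) = ((-120 + 1196) - 2379065)/(-3053856) = (1076 - 2379065)*(-1/3053856) = -2377989*(-1/3053856) = 792663/1017952 ≈ 0.77868)
H = -18674 (H = 2 - (-43 + 14)*(-644) = 2 - (-29)*(-644) = 2 - 1*18676 = 2 - 18676 = -18674)
√(Z + H) = √(792663/1017952 - 18674) = √(-19008442985/1017952) = I*√1209355159591670/254488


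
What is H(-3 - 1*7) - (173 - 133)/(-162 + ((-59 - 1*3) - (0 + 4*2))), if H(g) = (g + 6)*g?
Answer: 1165/29 ≈ 40.172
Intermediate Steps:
H(g) = g*(6 + g) (H(g) = (6 + g)*g = g*(6 + g))
H(-3 - 1*7) - (173 - 133)/(-162 + ((-59 - 1*3) - (0 + 4*2))) = (-3 - 1*7)*(6 + (-3 - 1*7)) - (173 - 133)/(-162 + ((-59 - 1*3) - (0 + 4*2))) = (-3 - 7)*(6 + (-3 - 7)) - 40/(-162 + ((-59 - 3) - (0 + 8))) = -10*(6 - 10) - 40/(-162 + (-62 - 1*8)) = -10*(-4) - 40/(-162 + (-62 - 8)) = 40 - 40/(-162 - 70) = 40 - 40/(-232) = 40 - 40*(-1)/232 = 40 - 1*(-5/29) = 40 + 5/29 = 1165/29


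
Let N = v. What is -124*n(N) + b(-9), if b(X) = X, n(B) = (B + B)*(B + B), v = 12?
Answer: -71433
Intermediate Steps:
N = 12
n(B) = 4*B² (n(B) = (2*B)*(2*B) = 4*B²)
-124*n(N) + b(-9) = -496*12² - 9 = -496*144 - 9 = -124*576 - 9 = -71424 - 9 = -71433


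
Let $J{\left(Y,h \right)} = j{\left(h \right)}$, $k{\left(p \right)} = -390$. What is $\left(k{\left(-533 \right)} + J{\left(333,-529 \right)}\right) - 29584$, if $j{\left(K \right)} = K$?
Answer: $-30503$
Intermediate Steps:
$J{\left(Y,h \right)} = h$
$\left(k{\left(-533 \right)} + J{\left(333,-529 \right)}\right) - 29584 = \left(-390 - 529\right) - 29584 = -919 - 29584 = -30503$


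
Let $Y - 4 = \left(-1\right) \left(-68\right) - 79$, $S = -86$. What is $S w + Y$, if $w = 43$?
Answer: $-3705$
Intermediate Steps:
$Y = -7$ ($Y = 4 - 11 = -7$)
$S w + Y = \left(-86\right) 43 - 7 = -3698 - 7 = -3705$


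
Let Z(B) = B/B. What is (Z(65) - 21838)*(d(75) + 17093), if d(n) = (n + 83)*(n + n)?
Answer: -890796741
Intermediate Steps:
Z(B) = 1
d(n) = 2*n*(83 + n) (d(n) = (83 + n)*(2*n) = 2*n*(83 + n))
(Z(65) - 21838)*(d(75) + 17093) = (1 - 21838)*(2*75*(83 + 75) + 17093) = -21837*(2*75*158 + 17093) = -21837*(23700 + 17093) = -21837*40793 = -890796741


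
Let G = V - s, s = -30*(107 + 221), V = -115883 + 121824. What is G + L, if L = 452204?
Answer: 467985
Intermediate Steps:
V = 5941
s = -9840 (s = -30*328 = -9840)
G = 15781 (G = 5941 - 1*(-9840) = 5941 + 9840 = 15781)
G + L = 15781 + 452204 = 467985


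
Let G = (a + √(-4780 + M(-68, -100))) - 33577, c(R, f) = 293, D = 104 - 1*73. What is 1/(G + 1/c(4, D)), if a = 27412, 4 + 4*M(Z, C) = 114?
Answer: -1058517584/6526573287417 - 85849*I*√19010/6526573287417 ≈ -0.00016219 - 1.8136e-6*I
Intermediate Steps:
M(Z, C) = 55/2 (M(Z, C) = -1 + (¼)*114 = -1 + 57/2 = 55/2)
D = 31 (D = 104 - 73 = 31)
G = -6165 + I*√19010/2 (G = (27412 + √(-4780 + 55/2)) - 33577 = (27412 + √(-9505/2)) - 33577 = (27412 + I*√19010/2) - 33577 = -6165 + I*√19010/2 ≈ -6165.0 + 68.938*I)
1/(G + 1/c(4, D)) = 1/((-6165 + I*√19010/2) + 1/293) = 1/(-1806344/293 + I*√19010/2)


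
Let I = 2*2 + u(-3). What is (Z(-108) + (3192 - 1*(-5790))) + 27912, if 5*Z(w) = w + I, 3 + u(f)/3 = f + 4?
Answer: 36872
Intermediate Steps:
u(f) = 3 + 3*f (u(f) = -9 + 3*(f + 4) = -9 + 3*(4 + f) = -9 + (12 + 3*f) = 3 + 3*f)
I = -2 (I = 2*2 + (3 + 3*(-3)) = 4 + (3 - 9) = 4 - 6 = -2)
Z(w) = -2/5 + w/5 (Z(w) = (w - 2)/5 = (-2 + w)/5 = -2/5 + w/5)
(Z(-108) + (3192 - 1*(-5790))) + 27912 = ((-2/5 + (1/5)*(-108)) + (3192 - 1*(-5790))) + 27912 = ((-2/5 - 108/5) + (3192 + 5790)) + 27912 = (-22 + 8982) + 27912 = 8960 + 27912 = 36872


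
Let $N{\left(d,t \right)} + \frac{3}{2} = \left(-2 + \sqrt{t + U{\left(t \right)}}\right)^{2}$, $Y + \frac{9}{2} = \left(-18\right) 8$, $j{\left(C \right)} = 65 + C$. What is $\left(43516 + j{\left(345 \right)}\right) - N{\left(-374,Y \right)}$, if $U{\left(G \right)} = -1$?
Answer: $44073 + 2 i \sqrt{598} \approx 44073.0 + 48.908 i$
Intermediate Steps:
$Y = - \frac{297}{2}$ ($Y = - \frac{9}{2} - 144 = - \frac{297}{2} \approx -148.5$)
$N{\left(d,t \right)} = - \frac{3}{2} + \left(-2 + \sqrt{-1 + t}\right)^{2}$ ($N{\left(d,t \right)} = - \frac{3}{2} + \left(-2 + \sqrt{t - 1}\right)^{2} = - \frac{3}{2} + \left(-2 + \sqrt{-1 + t}\right)^{2}$)
$\left(43516 + j{\left(345 \right)}\right) - N{\left(-374,Y \right)} = \left(43516 + \left(65 + 345\right)\right) - \left(\frac{3}{2} - \frac{297}{2} - 4 \sqrt{-1 - \frac{297}{2}}\right) = \left(43516 + 410\right) - \left(\frac{3}{2} - \frac{297}{2} - 4 \sqrt{- \frac{299}{2}}\right) = 43926 - \left(\frac{3}{2} - \frac{297}{2} - 4 \frac{i \sqrt{598}}{2}\right) = 43926 - \left(\frac{3}{2} - \frac{297}{2} - 2 i \sqrt{598}\right) = 43926 - \left(-147 - 2 i \sqrt{598}\right) = 43926 + \left(147 + 2 i \sqrt{598}\right) = 44073 + 2 i \sqrt{598}$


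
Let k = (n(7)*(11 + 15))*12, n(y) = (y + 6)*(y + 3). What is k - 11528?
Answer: 29032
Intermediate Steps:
n(y) = (3 + y)*(6 + y) (n(y) = (6 + y)*(3 + y) = (3 + y)*(6 + y))
k = 40560 (k = ((18 + 7² + 9*7)*(11 + 15))*12 = ((18 + 49 + 63)*26)*12 = (130*26)*12 = 3380*12 = 40560)
k - 11528 = 40560 - 11528 = 29032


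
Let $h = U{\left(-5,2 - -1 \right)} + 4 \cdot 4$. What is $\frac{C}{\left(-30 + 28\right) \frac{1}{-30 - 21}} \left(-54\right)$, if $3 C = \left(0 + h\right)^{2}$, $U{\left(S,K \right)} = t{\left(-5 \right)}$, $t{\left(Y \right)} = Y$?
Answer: $-55539$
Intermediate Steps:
$U{\left(S,K \right)} = -5$
$h = 11$ ($h = -5 + 4 \cdot 4 = -5 + 16 = 11$)
$C = \frac{121}{3}$ ($C = \frac{\left(0 + 11\right)^{2}}{3} = \frac{11^{2}}{3} = \frac{1}{3} \cdot 121 = \frac{121}{3} \approx 40.333$)
$\frac{C}{\left(-30 + 28\right) \frac{1}{-30 - 21}} \left(-54\right) = \frac{121}{3 \frac{-30 + 28}{-30 - 21}} \left(-54\right) = \frac{121}{3 \left(- \frac{2}{-51}\right)} \left(-54\right) = \frac{121}{3 \left(\left(-2\right) \left(- \frac{1}{51}\right)\right)} \left(-54\right) = \frac{121}{3 \cdot \frac{2}{51}} \left(-54\right) = \frac{121}{3} \cdot \frac{51}{2} \left(-54\right) = \frac{2057}{2} \left(-54\right) = -55539$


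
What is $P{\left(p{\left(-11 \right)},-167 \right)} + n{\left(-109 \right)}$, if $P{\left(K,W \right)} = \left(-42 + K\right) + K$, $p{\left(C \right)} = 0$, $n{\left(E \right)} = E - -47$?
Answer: $-104$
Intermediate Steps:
$n{\left(E \right)} = 47 + E$ ($n{\left(E \right)} = E + 47 = 47 + E$)
$P{\left(K,W \right)} = -42 + 2 K$
$P{\left(p{\left(-11 \right)},-167 \right)} + n{\left(-109 \right)} = \left(-42 + 2 \cdot 0\right) + \left(47 - 109\right) = \left(-42 + 0\right) - 62 = -42 - 62 = -104$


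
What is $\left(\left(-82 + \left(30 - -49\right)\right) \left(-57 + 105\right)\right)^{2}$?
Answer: $20736$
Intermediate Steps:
$\left(\left(-82 + \left(30 - -49\right)\right) \left(-57 + 105\right)\right)^{2} = \left(\left(-82 + \left(30 + 49\right)\right) 48\right)^{2} = \left(\left(-82 + 79\right) 48\right)^{2} = \left(\left(-3\right) 48\right)^{2} = \left(-144\right)^{2} = 20736$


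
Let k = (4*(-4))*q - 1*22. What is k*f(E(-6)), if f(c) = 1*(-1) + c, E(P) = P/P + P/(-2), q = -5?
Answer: 174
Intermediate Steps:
E(P) = 1 - P/2 (E(P) = 1 + P*(-½) = 1 - P/2)
k = 58 (k = (4*(-4))*(-5) - 1*22 = -16*(-5) - 22 = 80 - 22 = 58)
f(c) = -1 + c
k*f(E(-6)) = 58*(-1 + (1 - ½*(-6))) = 58*(-1 + (1 + 3)) = 58*(-1 + 4) = 58*3 = 174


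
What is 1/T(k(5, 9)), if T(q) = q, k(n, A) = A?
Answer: 1/9 ≈ 0.11111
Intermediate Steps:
1/T(k(5, 9)) = 1/9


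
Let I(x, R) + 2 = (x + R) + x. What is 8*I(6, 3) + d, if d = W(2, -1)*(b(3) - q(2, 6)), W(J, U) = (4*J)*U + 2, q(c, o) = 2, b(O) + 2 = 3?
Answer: 110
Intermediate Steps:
b(O) = 1 (b(O) = -2 + 3 = 1)
W(J, U) = 2 + 4*J*U (W(J, U) = 4*J*U + 2 = 2 + 4*J*U)
I(x, R) = -2 + R + 2*x (I(x, R) = -2 + ((x + R) + x) = -2 + ((R + x) + x) = -2 + (R + 2*x) = -2 + R + 2*x)
d = 6 (d = (2 + 4*2*(-1))*(1 - 1*2) = (2 - 8)*(1 - 2) = -6*(-1) = 6)
8*I(6, 3) + d = 8*(-2 + 3 + 2*6) + 6 = 8*(-2 + 3 + 12) + 6 = 8*13 + 6 = 104 + 6 = 110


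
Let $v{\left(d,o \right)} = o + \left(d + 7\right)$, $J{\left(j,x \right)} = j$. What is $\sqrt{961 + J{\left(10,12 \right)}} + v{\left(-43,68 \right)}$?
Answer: $32 + \sqrt{971} \approx 63.161$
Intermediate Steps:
$v{\left(d,o \right)} = 7 + d + o$ ($v{\left(d,o \right)} = o + \left(7 + d\right) = 7 + d + o$)
$\sqrt{961 + J{\left(10,12 \right)}} + v{\left(-43,68 \right)} = \sqrt{961 + 10} + \left(7 - 43 + 68\right) = \sqrt{971} + 32 = 32 + \sqrt{971}$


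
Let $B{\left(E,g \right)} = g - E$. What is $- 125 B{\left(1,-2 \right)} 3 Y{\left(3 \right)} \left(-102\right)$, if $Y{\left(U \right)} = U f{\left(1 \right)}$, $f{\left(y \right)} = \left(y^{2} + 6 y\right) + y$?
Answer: $-2754000$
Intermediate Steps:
$f{\left(y \right)} = y^{2} + 7 y$
$Y{\left(U \right)} = 8 U$ ($Y{\left(U \right)} = U 1 \left(7 + 1\right) = U 1 \cdot 8 = U 8 = 8 U$)
$- 125 B{\left(1,-2 \right)} 3 Y{\left(3 \right)} \left(-102\right) = - 125 \left(-2 - 1\right) 3 \cdot 8 \cdot 3 \left(-102\right) = - 125 \left(-2 - 1\right) 3 \cdot 24 \left(-102\right) = - 125 \left(-3\right) 3 \cdot 24 \left(-102\right) = - 125 \left(\left(-9\right) 24\right) \left(-102\right) = \left(-125\right) \left(-216\right) \left(-102\right) = 27000 \left(-102\right) = -2754000$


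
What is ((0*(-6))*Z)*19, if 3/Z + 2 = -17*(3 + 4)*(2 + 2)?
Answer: 0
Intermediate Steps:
Z = -3/478 (Z = 3/(-2 - 17*(3 + 4)*(2 + 2)) = 3/(-2 - 119*4) = 3/(-2 - 17*28) = 3/(-2 - 476) = 3/(-478) = 3*(-1/478) = -3/478 ≈ -0.0062762)
((0*(-6))*Z)*19 = ((0*(-6))*(-3/478))*19 = (0*(-3/478))*19 = 0*19 = 0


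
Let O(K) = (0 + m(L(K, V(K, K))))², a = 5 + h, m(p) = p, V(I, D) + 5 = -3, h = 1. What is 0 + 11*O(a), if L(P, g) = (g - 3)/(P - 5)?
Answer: 1331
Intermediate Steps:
V(I, D) = -8 (V(I, D) = -5 - 3 = -8)
L(P, g) = (-3 + g)/(-5 + P)
a = 6 (a = 5 + 1 = 6)
O(K) = 121/(-5 + K)² (O(K) = (0 + (-3 - 8)/(-5 + K))² = (0 - 11/(-5 + K))² = (-11/(-5 + K))² = 121/(-5 + K)²)
0 + 11*O(a) = 0 + 11*(121/(-5 + 6)²) = 0 + 11*(121/1²) = 0 + 11*(121*1) = 0 + 11*121 = 0 + 1331 = 1331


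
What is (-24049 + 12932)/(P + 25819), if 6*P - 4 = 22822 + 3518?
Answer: -33351/90629 ≈ -0.36799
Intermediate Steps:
P = 13172/3 (P = 2/3 + (22822 + 3518)/6 = 2/3 + (1/6)*26340 = 2/3 + 4390 = 13172/3 ≈ 4390.7)
(-24049 + 12932)/(P + 25819) = (-24049 + 12932)/(13172/3 + 25819) = -11117/90629/3 = -11117*3/90629 = -33351/90629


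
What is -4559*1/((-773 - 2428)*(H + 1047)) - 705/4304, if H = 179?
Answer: -14160301/87065616 ≈ -0.16264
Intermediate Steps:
-4559*1/((-773 - 2428)*(H + 1047)) - 705/4304 = -4559*1/((-773 - 2428)*(179 + 1047)) - 705/4304 = -4559/(1226*(-3201)) - 705*1/4304 = -4559/(-3924426) - 705/4304 = -4559*(-1/3924426) - 705/4304 = 47/40458 - 705/4304 = -14160301/87065616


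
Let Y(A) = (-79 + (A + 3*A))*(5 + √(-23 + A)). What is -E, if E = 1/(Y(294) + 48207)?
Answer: -53692/2556707025 + 1097*√271/2556707025 ≈ -1.3937e-5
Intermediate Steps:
Y(A) = (-79 + 4*A)*(5 + √(-23 + A))
E = 1/(53692 + 1097*√271) (E = 1/((-395 - 79*√(-23 + 294) + 20*294 + 4*294*√(-23 + 294)) + 48207) = 1/((-395 - 79*√271 + 5880 + 4*294*√271) + 48207) = 1/((-395 - 79*√271 + 5880 + 1176*√271) + 48207) = 1/((5485 + 1097*√271) + 48207) = 1/(53692 + 1097*√271) ≈ 1.3937e-5)
-E = -(53692/2556707025 - 1097*√271/2556707025) = -53692/2556707025 + 1097*√271/2556707025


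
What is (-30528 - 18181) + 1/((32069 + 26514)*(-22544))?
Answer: -64329740158769/1320695152 ≈ -48709.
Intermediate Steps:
(-30528 - 18181) + 1/((32069 + 26514)*(-22544)) = -48709 - 1/22544/58583 = -48709 + (1/58583)*(-1/22544) = -48709 - 1/1320695152 = -64329740158769/1320695152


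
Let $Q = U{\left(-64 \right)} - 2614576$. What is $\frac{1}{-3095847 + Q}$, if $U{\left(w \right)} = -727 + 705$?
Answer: $- \frac{1}{5710445} \approx -1.7512 \cdot 10^{-7}$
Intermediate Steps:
$U{\left(w \right)} = -22$
$Q = -2614598$ ($Q = -22 - 2614576 = -2614598$)
$\frac{1}{-3095847 + Q} = \frac{1}{-3095847 - 2614598} = \frac{1}{-5710445} = - \frac{1}{5710445}$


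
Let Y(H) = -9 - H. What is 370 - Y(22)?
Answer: 401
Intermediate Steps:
370 - Y(22) = 370 - (-9 - 1*22) = 370 - (-9 - 22) = 370 - 1*(-31) = 370 + 31 = 401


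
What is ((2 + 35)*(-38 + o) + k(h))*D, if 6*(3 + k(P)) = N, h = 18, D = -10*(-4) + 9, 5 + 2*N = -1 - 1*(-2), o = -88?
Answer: -685804/3 ≈ -2.2860e+5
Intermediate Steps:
N = -2 (N = -5/2 + (-1 - 1*(-2))/2 = -5/2 + (-1 + 2)/2 = -5/2 + (½)*1 = -5/2 + ½ = -2)
D = 49 (D = 40 + 9 = 49)
k(P) = -10/3 (k(P) = -3 + (⅙)*(-2) = -3 - ⅓ = -10/3)
((2 + 35)*(-38 + o) + k(h))*D = ((2 + 35)*(-38 - 88) - 10/3)*49 = (37*(-126) - 10/3)*49 = (-4662 - 10/3)*49 = -13996/3*49 = -685804/3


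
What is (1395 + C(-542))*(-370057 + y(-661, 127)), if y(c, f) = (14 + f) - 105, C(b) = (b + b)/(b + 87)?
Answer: -235262681989/455 ≈ -5.1706e+8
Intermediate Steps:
C(b) = 2*b/(87 + b) (C(b) = (2*b)/(87 + b) = 2*b/(87 + b))
y(c, f) = -91 + f
(1395 + C(-542))*(-370057 + y(-661, 127)) = (1395 + 2*(-542)/(87 - 542))*(-370057 + (-91 + 127)) = (1395 + 2*(-542)/(-455))*(-370057 + 36) = (1395 + 2*(-542)*(-1/455))*(-370021) = (1395 + 1084/455)*(-370021) = (635809/455)*(-370021) = -235262681989/455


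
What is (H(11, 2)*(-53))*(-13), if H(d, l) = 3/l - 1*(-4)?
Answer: 7579/2 ≈ 3789.5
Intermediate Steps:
H(d, l) = 4 + 3/l (H(d, l) = 3/l + 4 = 4 + 3/l)
(H(11, 2)*(-53))*(-13) = ((4 + 3/2)*(-53))*(-13) = ((11/2)*(-53))*(-13) = -583/2*(-13) = 7579/2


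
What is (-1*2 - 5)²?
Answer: 49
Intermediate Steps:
(-1*2 - 5)² = (-2 - 5)² = (-7)² = 49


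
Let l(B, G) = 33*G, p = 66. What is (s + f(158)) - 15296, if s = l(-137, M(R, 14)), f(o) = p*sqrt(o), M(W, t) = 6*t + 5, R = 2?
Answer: -12359 + 66*sqrt(158) ≈ -11529.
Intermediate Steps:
M(W, t) = 5 + 6*t
f(o) = 66*sqrt(o)
s = 2937 (s = 33*(5 + 6*14) = 33*(5 + 84) = 33*89 = 2937)
(s + f(158)) - 15296 = (2937 + 66*sqrt(158)) - 15296 = -12359 + 66*sqrt(158)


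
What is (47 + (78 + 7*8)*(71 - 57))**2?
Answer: 3697929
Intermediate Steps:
(47 + (78 + 7*8)*(71 - 57))**2 = (47 + (78 + 56)*14)**2 = (47 + 134*14)**2 = (47 + 1876)**2 = 1923**2 = 3697929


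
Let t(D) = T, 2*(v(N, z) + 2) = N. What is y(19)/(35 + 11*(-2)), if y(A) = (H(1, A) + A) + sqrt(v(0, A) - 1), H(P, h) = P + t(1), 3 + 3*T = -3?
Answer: 18/13 + I*sqrt(3)/13 ≈ 1.3846 + 0.13323*I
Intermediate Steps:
T = -2 (T = -1 + (1/3)*(-3) = -1 - 1 = -2)
v(N, z) = -2 + N/2
t(D) = -2
H(P, h) = -2 + P (H(P, h) = P - 2 = -2 + P)
y(A) = -1 + A + I*sqrt(3) (y(A) = ((-2 + 1) + A) + sqrt((-2 + (1/2)*0) - 1) = (-1 + A) + sqrt((-2 + 0) - 1) = (-1 + A) + sqrt(-2 - 1) = (-1 + A) + sqrt(-3) = (-1 + A) + I*sqrt(3) = -1 + A + I*sqrt(3))
y(19)/(35 + 11*(-2)) = (-1 + 19 + I*sqrt(3))/(35 + 11*(-2)) = (18 + I*sqrt(3))/(35 - 22) = (18 + I*sqrt(3))/13 = (18 + I*sqrt(3))*(1/13) = 18/13 + I*sqrt(3)/13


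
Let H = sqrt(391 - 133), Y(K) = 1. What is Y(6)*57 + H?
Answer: 57 + sqrt(258) ≈ 73.062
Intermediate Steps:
H = sqrt(258) ≈ 16.062
Y(6)*57 + H = 1*57 + sqrt(258) = 57 + sqrt(258)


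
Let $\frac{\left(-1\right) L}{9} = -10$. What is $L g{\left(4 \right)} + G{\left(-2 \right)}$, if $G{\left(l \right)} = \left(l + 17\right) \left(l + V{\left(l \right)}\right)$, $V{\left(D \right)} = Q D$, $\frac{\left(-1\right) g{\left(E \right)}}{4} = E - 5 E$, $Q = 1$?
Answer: $5700$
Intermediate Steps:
$L = 90$ ($L = \left(-9\right) \left(-10\right) = 90$)
$g{\left(E \right)} = 16 E$ ($g{\left(E \right)} = - 4 \left(E - 5 E\right) = - 4 \left(- 4 E\right) = 16 E$)
$V{\left(D \right)} = D$ ($V{\left(D \right)} = 1 D = D$)
$G{\left(l \right)} = 2 l \left(17 + l\right)$ ($G{\left(l \right)} = \left(l + 17\right) \left(l + l\right) = \left(17 + l\right) 2 l = 2 l \left(17 + l\right)$)
$L g{\left(4 \right)} + G{\left(-2 \right)} = 90 \cdot 16 \cdot 4 + 2 \left(-2\right) \left(17 - 2\right) = 90 \cdot 64 + 2 \left(-2\right) 15 = 5760 - 60 = 5700$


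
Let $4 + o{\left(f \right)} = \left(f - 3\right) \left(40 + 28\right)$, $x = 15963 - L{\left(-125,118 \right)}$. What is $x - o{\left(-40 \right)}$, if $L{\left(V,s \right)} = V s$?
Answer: $33641$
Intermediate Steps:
$x = 30713$ ($x = 15963 - \left(-125\right) 118 = 15963 - -14750 = 15963 + 14750 = 30713$)
$o{\left(f \right)} = -208 + 68 f$ ($o{\left(f \right)} = -4 + \left(f - 3\right) \left(40 + 28\right) = -4 + \left(-3 + f\right) 68 = -4 + \left(-204 + 68 f\right) = -208 + 68 f$)
$x - o{\left(-40 \right)} = 30713 - \left(-208 + 68 \left(-40\right)\right) = 30713 - \left(-208 - 2720\right) = 30713 - -2928 = 30713 + 2928 = 33641$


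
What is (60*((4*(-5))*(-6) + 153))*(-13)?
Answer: -212940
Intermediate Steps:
(60*((4*(-5))*(-6) + 153))*(-13) = (60*(-20*(-6) + 153))*(-13) = (60*(120 + 153))*(-13) = (60*273)*(-13) = 16380*(-13) = -212940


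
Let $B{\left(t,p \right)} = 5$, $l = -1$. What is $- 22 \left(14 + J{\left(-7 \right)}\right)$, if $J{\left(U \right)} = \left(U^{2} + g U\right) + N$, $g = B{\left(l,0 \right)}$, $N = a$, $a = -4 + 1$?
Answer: $-550$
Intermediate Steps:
$a = -3$
$N = -3$
$g = 5$
$J{\left(U \right)} = -3 + U^{2} + 5 U$ ($J{\left(U \right)} = \left(U^{2} + 5 U\right) - 3 = -3 + U^{2} + 5 U$)
$- 22 \left(14 + J{\left(-7 \right)}\right) = - 22 \left(14 + \left(-3 + \left(-7\right)^{2} + 5 \left(-7\right)\right)\right) = - 22 \left(14 - -11\right) = - 22 \left(14 + 11\right) = \left(-22\right) 25 = -550$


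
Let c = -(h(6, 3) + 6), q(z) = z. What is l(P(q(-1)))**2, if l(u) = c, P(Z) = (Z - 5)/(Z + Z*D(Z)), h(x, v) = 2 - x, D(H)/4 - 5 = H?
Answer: 4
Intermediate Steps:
D(H) = 20 + 4*H
c = -2 (c = -((2 - 1*6) + 6) = -((2 - 6) + 6) = -(-4 + 6) = -1*2 = -2)
P(Z) = (-5 + Z)/(Z + Z*(20 + 4*Z)) (P(Z) = (Z - 5)/(Z + Z*(20 + 4*Z)) = (-5 + Z)/(Z + Z*(20 + 4*Z)))
l(u) = -2
l(P(q(-1)))**2 = (-2)**2 = 4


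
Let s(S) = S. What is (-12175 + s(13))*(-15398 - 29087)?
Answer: 541026570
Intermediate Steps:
(-12175 + s(13))*(-15398 - 29087) = (-12175 + 13)*(-15398 - 29087) = -12162*(-44485) = 541026570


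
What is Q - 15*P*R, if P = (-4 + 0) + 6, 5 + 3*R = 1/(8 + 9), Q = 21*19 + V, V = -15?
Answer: 7368/17 ≈ 433.41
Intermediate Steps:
Q = 384 (Q = 21*19 - 15 = 399 - 15 = 384)
R = -28/17 (R = -5/3 + 1/(3*(8 + 9)) = -5/3 + (⅓)/17 = -5/3 + (⅓)*(1/17) = -5/3 + 1/51 = -28/17 ≈ -1.6471)
P = 2 (P = -4 + 6 = 2)
Q - 15*P*R = 384 - 15*2*(-28)/17 = 384 - 30*(-28)/17 = 384 - 1*(-840/17) = 384 + 840/17 = 7368/17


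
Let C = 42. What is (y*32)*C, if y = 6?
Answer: 8064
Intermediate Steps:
(y*32)*C = (6*32)*42 = 192*42 = 8064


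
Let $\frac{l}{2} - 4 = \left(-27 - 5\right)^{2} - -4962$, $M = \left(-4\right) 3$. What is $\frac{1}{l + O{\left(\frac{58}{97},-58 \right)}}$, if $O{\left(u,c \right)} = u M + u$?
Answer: $\frac{97}{1161422} \approx 8.3518 \cdot 10^{-5}$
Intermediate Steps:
$M = -12$
$O{\left(u,c \right)} = - 11 u$ ($O{\left(u,c \right)} = u \left(-12\right) + u = - 12 u + u = - 11 u$)
$l = 11980$ ($l = 8 + 2 \left(\left(-27 - 5\right)^{2} - -4962\right) = 8 + 2 \left(\left(-32\right)^{2} + 4962\right) = 8 + 2 \left(1024 + 4962\right) = 8 + 2 \cdot 5986 = 8 + 11972 = 11980$)
$\frac{1}{l + O{\left(\frac{58}{97},-58 \right)}} = \frac{1}{11980 - 11 \cdot \frac{58}{97}} = \frac{1}{11980 - 11 \cdot 58 \cdot \frac{1}{97}} = \frac{1}{11980 - \frac{638}{97}} = \frac{1}{\frac{1161422}{97}} = \frac{97}{1161422}$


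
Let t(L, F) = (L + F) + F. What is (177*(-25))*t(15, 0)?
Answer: -66375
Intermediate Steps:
t(L, F) = L + 2*F (t(L, F) = (F + L) + F = L + 2*F)
(177*(-25))*t(15, 0) = (177*(-25))*(15 + 2*0) = -4425*(15 + 0) = -4425*15 = -66375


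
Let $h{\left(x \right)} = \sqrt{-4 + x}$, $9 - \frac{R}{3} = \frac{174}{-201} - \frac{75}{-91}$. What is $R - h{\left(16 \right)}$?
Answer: $\frac{165378}{6097} - 2 \sqrt{3} \approx 23.66$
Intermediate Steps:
$R = \frac{165378}{6097}$ ($R = 27 - 3 \left(\frac{174}{-201} - \frac{75}{-91}\right) = 27 - 3 \left(174 \left(- \frac{1}{201}\right) - - \frac{75}{91}\right) = 27 - 3 \left(- \frac{58}{67} + \frac{75}{91}\right) = 27 - - \frac{759}{6097} = 27 + \frac{759}{6097} = \frac{165378}{6097} \approx 27.124$)
$R - h{\left(16 \right)} = \frac{165378}{6097} - \sqrt{-4 + 16} = \frac{165378}{6097} - \sqrt{12} = \frac{165378}{6097} - 2 \sqrt{3}$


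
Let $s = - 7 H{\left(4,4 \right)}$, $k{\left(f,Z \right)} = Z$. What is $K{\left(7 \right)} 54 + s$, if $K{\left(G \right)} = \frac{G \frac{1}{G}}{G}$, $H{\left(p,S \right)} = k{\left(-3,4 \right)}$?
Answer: $- \frac{142}{7} \approx -20.286$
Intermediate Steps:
$H{\left(p,S \right)} = 4$
$s = -28$ ($s = \left(-7\right) 4 = -28$)
$K{\left(G \right)} = \frac{1}{G}$ ($K{\left(G \right)} = 1 \frac{1}{G} = \frac{1}{G}$)
$K{\left(7 \right)} 54 + s = \frac{1}{7} \cdot 54 - 28 = \frac{54}{7} - 28 = - \frac{142}{7}$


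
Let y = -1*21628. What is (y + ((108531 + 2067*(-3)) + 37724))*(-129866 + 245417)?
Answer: 13684242726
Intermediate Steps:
y = -21628
(y + ((108531 + 2067*(-3)) + 37724))*(-129866 + 245417) = (-21628 + ((108531 + 2067*(-3)) + 37724))*(-129866 + 245417) = (-21628 + ((108531 - 6201) + 37724))*115551 = (-21628 + (102330 + 37724))*115551 = (-21628 + 140054)*115551 = 118426*115551 = 13684242726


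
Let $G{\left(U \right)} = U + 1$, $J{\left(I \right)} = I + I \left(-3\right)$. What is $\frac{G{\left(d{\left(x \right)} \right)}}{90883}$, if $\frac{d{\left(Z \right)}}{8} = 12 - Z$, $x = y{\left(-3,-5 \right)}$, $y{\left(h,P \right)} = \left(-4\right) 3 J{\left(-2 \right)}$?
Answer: $\frac{37}{6991} \approx 0.0052925$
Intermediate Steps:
$J{\left(I \right)} = - 2 I$ ($J{\left(I \right)} = I - 3 I = - 2 I$)
$y{\left(h,P \right)} = -48$ ($y{\left(h,P \right)} = \left(-4\right) 3 \left(\left(-2\right) \left(-2\right)\right) = \left(-12\right) 4 = -48$)
$x = -48$
$d{\left(Z \right)} = 96 - 8 Z$ ($d{\left(Z \right)} = 8 \left(12 - Z\right) = 96 - 8 Z$)
$G{\left(U \right)} = 1 + U$
$\frac{G{\left(d{\left(x \right)} \right)}}{90883} = \frac{1 + \left(96 - -384\right)}{90883} = \left(1 + \left(96 + 384\right)\right) \frac{1}{90883} = \left(1 + 480\right) \frac{1}{90883} = 481 \cdot \frac{1}{90883} = \frac{37}{6991}$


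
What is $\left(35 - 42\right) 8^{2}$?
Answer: $-448$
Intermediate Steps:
$\left(35 - 42\right) 8^{2} = \left(-7\right) 64 = -448$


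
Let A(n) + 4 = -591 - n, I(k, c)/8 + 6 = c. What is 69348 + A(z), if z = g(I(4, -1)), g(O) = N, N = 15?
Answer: 68738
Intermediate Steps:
I(k, c) = -48 + 8*c
g(O) = 15
z = 15
A(n) = -595 - n (A(n) = -4 + (-591 - n) = -595 - n)
69348 + A(z) = 69348 + (-595 - 1*15) = 69348 + (-595 - 15) = 69348 - 610 = 68738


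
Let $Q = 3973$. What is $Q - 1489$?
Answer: $2484$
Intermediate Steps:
$Q - 1489 = 3973 - 1489 = 2484$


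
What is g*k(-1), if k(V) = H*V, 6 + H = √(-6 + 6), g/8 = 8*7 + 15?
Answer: 3408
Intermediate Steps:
g = 568 (g = 8*(8*7 + 15) = 8*(56 + 15) = 8*71 = 568)
H = -6 (H = -6 + √(-6 + 6) = -6 + √0 = -6 + 0 = -6)
k(V) = -6*V
g*k(-1) = 568*(-6*(-1)) = 568*6 = 3408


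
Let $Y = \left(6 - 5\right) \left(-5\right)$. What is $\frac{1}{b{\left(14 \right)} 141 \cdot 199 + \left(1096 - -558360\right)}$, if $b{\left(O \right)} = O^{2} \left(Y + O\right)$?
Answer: $\frac{1}{50055532} \approx 1.9978 \cdot 10^{-8}$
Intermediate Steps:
$Y = -5$ ($Y = 1 \left(-5\right) = -5$)
$b{\left(O \right)} = O^{2} \left(-5 + O\right)$
$\frac{1}{b{\left(14 \right)} 141 \cdot 199 + \left(1096 - -558360\right)} = \frac{1}{14^{2} \left(-5 + 14\right) 141 \cdot 199 + \left(1096 - -558360\right)} = \frac{1}{196 \cdot 9 \cdot 141 \cdot 199 + \left(1096 + 558360\right)} = \frac{1}{1764 \cdot 141 \cdot 199 + 559456} = \frac{1}{248724 \cdot 199 + 559456} = \frac{1}{49496076 + 559456} = \frac{1}{50055532}$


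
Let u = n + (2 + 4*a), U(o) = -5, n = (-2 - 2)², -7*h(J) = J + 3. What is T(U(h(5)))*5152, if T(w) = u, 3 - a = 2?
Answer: 113344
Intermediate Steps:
a = 1 (a = 3 - 1*2 = 3 - 2 = 1)
h(J) = -3/7 - J/7 (h(J) = -(J + 3)/7 = -(3 + J)/7 = -3/7 - J/7)
n = 16 (n = (-4)² = 16)
u = 22 (u = 16 + (2 + 4*1) = 16 + (2 + 4) = 16 + 6 = 22)
T(w) = 22
T(U(h(5)))*5152 = 22*5152 = 113344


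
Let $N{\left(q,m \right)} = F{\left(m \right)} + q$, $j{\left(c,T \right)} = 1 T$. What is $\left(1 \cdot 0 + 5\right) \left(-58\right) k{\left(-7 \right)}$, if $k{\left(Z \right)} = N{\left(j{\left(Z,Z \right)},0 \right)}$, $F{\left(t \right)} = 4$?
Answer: $870$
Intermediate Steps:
$j{\left(c,T \right)} = T$
$N{\left(q,m \right)} = 4 + q$
$k{\left(Z \right)} = 4 + Z$
$\left(1 \cdot 0 + 5\right) \left(-58\right) k{\left(-7 \right)} = \left(1 \cdot 0 + 5\right) \left(-58\right) \left(4 - 7\right) = \left(0 + 5\right) \left(-58\right) \left(-3\right) = 5 \left(-58\right) \left(-3\right) = \left(-290\right) \left(-3\right) = 870$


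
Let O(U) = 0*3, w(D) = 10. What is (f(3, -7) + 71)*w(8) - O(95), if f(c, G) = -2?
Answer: 690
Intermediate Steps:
O(U) = 0
(f(3, -7) + 71)*w(8) - O(95) = (-2 + 71)*10 - 1*0 = 69*10 + 0 = 690 + 0 = 690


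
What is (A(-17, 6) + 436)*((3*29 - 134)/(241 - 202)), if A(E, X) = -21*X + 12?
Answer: -15134/39 ≈ -388.05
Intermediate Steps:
A(E, X) = 12 - 21*X
(A(-17, 6) + 436)*((3*29 - 134)/(241 - 202)) = ((12 - 21*6) + 436)*((3*29 - 134)/(241 - 202)) = ((12 - 126) + 436)*((87 - 134)/39) = (-114 + 436)*(-47*1/39) = 322*(-47/39) = -15134/39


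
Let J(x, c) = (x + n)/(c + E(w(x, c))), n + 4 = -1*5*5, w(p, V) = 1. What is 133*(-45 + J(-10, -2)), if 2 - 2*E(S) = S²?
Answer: -2527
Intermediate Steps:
E(S) = 1 - S²/2
n = -29 (n = -4 - 1*5*5 = -4 - 5*5 = -4 - 25 = -29)
J(x, c) = (-29 + x)/(½ + c) (J(x, c) = (x - 29)/(c + (1 - ½*1²)) = (-29 + x)/(c + (1 - ½*1)) = (-29 + x)/(c + (1 - ½)) = (-29 + x)/(c + ½) = (-29 + x)/(½ + c))
133*(-45 + J(-10, -2)) = 133*(-45 + 2*(-29 - 10)/(1 + 2*(-2))) = 133*(-45 + 2*(-39)/(1 - 4)) = 133*(-45 + 2*(-39)/(-3)) = 133*(-45 + 2*(-⅓)*(-39)) = 133*(-45 + 26) = 133*(-19) = -2527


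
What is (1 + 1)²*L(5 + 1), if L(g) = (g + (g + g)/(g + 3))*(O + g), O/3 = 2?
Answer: 352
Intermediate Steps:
O = 6 (O = 3*2 = 6)
L(g) = (6 + g)*(g + 2*g/(3 + g)) (L(g) = (g + (g + g)/(g + 3))*(6 + g) = (g + (2*g)/(3 + g))*(6 + g) = (g + 2*g/(3 + g))*(6 + g) = (6 + g)*(g + 2*g/(3 + g)))
(1 + 1)²*L(5 + 1) = (1 + 1)²*((5 + 1)*(30 + (5 + 1)² + 11*(5 + 1))/(3 + (5 + 1))) = 2²*(6*(30 + 6² + 11*6)/(3 + 6)) = 4*(6*(30 + 36 + 66)/9) = 4*(6*(⅑)*132) = 4*88 = 352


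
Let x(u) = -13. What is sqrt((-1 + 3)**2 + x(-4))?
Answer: 3*I ≈ 3.0*I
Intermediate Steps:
sqrt((-1 + 3)**2 + x(-4)) = sqrt((-1 + 3)**2 - 13) = sqrt(2**2 - 13) = sqrt(4 - 13) = sqrt(-9) = 3*I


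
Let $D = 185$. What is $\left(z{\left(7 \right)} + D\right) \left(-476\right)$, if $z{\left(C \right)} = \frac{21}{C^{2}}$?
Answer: $-88264$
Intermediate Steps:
$z{\left(C \right)} = \frac{21}{C^{2}}$
$\left(z{\left(7 \right)} + D\right) \left(-476\right) = \left(\frac{21}{49} + 185\right) \left(-476\right) = \left(21 \cdot \frac{1}{49} + 185\right) \left(-476\right) = \left(\frac{3}{7} + 185\right) \left(-476\right) = \frac{1298}{7} \left(-476\right) = -88264$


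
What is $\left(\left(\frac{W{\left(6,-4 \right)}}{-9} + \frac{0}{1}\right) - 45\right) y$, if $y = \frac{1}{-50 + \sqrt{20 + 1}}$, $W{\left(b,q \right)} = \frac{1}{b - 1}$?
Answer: $\frac{20260}{22311} + \frac{2026 \sqrt{21}}{111555} \approx 0.9913$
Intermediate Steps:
$W{\left(b,q \right)} = \frac{1}{-1 + b}$
$y = \frac{1}{-50 + \sqrt{21}} \approx -0.022018$
$\left(\left(\frac{W{\left(6,-4 \right)}}{-9} + \frac{0}{1}\right) - 45\right) y = \left(\left(\frac{1}{\left(-1 + 6\right) \left(-9\right)} + \frac{0}{1}\right) - 45\right) \left(- \frac{50}{2479} - \frac{\sqrt{21}}{2479}\right) = \left(\left(\frac{1}{5} \left(- \frac{1}{9}\right) + 0 \cdot 1\right) - 45\right) \left(- \frac{50}{2479} - \frac{\sqrt{21}}{2479}\right) = \left(\left(\frac{1}{5} \left(- \frac{1}{9}\right) + 0\right) - 45\right) \left(- \frac{50}{2479} - \frac{\sqrt{21}}{2479}\right) = \left(\left(- \frac{1}{45} + 0\right) - 45\right) \left(- \frac{50}{2479} - \frac{\sqrt{21}}{2479}\right) = \left(- \frac{1}{45} - 45\right) \left(- \frac{50}{2479} - \frac{\sqrt{21}}{2479}\right) = - \frac{2026 \left(- \frac{50}{2479} - \frac{\sqrt{21}}{2479}\right)}{45} = \frac{20260}{22311} + \frac{2026 \sqrt{21}}{111555}$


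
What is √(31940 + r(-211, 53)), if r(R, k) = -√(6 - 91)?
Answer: √(31940 - I*√85) ≈ 178.72 - 0.026*I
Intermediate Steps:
r(R, k) = -I*√85 (r(R, k) = -√(-85) = -I*√85)
√(31940 + r(-211, 53)) = √(31940 - I*√85)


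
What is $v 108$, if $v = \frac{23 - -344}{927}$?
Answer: $\frac{4404}{103} \approx 42.757$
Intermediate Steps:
$v = \frac{367}{927}$ ($v = \left(23 + 344\right) \frac{1}{927} = 367 \cdot \frac{1}{927} = \frac{367}{927} \approx 0.3959$)
$v 108 = \frac{367}{927} \cdot 108 = \frac{4404}{103}$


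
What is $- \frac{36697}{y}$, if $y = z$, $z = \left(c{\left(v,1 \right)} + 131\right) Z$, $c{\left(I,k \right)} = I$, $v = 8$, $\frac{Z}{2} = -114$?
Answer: $\frac{36697}{31692} \approx 1.1579$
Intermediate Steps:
$Z = -228$ ($Z = 2 \left(-114\right) = -228$)
$z = -31692$ ($z = \left(8 + 131\right) \left(-228\right) = 139 \left(-228\right) = -31692$)
$y = -31692$
$- \frac{36697}{y} = - \frac{36697}{-31692} = \left(-36697\right) \left(- \frac{1}{31692}\right) = \frac{36697}{31692}$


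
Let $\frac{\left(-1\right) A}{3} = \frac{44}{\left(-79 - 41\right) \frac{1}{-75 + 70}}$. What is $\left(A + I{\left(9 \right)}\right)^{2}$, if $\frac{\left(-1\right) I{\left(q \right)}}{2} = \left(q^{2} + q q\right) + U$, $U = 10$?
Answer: $\frac{488601}{4} \approx 1.2215 \cdot 10^{5}$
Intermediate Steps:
$I{\left(q \right)} = -20 - 4 q^{2}$ ($I{\left(q \right)} = - 2 \left(\left(q^{2} + q q\right) + 10\right) = - 2 \left(\left(q^{2} + q^{2}\right) + 10\right) = - 2 \left(2 q^{2} + 10\right) = - 2 \left(10 + 2 q^{2}\right) = -20 - 4 q^{2}$)
$A = - \frac{11}{2}$ ($A = - 3 \frac{44}{\left(-79 - 41\right) \frac{1}{-75 + 70}} = - 3 \frac{44}{\left(-79 - 41\right) \frac{1}{-5}} = - 3 \frac{44}{\left(-79 - 41\right) \left(- \frac{1}{5}\right)} = - 3 \frac{44}{\left(-120\right) \left(- \frac{1}{5}\right)} = - 3 \cdot \frac{44}{24} = - 3 \cdot 44 \cdot \frac{1}{24} = \left(-3\right) \frac{11}{6} = - \frac{11}{2} \approx -5.5$)
$\left(A + I{\left(9 \right)}\right)^{2} = \left(- \frac{11}{2} - \left(20 + 4 \cdot 9^{2}\right)\right)^{2} = \left(- \frac{11}{2} - 344\right)^{2} = \left(- \frac{699}{2}\right)^{2} = \frac{488601}{4}$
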